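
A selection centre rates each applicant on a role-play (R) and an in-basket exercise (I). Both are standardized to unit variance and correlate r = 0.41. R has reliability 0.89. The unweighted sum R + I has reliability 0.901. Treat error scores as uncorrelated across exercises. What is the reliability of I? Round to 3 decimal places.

Var(R+I) = 2 + 2·0.41 = 2.820.
True-score variance = ρ_R + ρ_I + 2·0.41, so 0.901 = (0.89 + ρ_I + 0.82) / 2.820.
ρ_I = 0.901·2.820 − 0.89 − 0.82 = 0.831.

0.831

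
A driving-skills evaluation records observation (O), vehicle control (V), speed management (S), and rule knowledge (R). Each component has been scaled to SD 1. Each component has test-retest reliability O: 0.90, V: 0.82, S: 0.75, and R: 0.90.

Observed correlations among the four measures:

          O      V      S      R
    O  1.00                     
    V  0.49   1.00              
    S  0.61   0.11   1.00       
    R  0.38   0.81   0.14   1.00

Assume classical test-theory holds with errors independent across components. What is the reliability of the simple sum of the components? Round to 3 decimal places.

Var(O+V+S+R) = 4 + 2·[0.49 + 0.61 + 0.38 + 0.11 + 0.81 + 0.14] = 4 + 5.08 = 9.08.
Because errors are independent across components, Cov(Tᵢ,Tⱼ) = Cov(Xᵢ,Xⱼ); the off-diagonal part of the true-score variance is the same as above.
True-score variance = [0.90 + 0.82 + 0.75 + 0.90] + 5.08 = 3.37 + 5.08 = 8.45.
Reliability = 8.45 / 9.08 = 0.931.

0.931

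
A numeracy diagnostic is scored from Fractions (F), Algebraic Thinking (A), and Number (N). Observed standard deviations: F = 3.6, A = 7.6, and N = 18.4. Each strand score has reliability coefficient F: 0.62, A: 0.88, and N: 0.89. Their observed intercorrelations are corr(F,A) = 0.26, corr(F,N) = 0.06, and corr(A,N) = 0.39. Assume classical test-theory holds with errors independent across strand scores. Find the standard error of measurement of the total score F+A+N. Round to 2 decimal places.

Var(total) = 409.28 + 131.251 = 540.531.
True-score variance = 360.182 + 131.251 = 491.434, so reliability = 0.9092.
Error variance = 540.531 − 491.434 = 49.0976; SEM = √49.0976 = 7.01.

7.01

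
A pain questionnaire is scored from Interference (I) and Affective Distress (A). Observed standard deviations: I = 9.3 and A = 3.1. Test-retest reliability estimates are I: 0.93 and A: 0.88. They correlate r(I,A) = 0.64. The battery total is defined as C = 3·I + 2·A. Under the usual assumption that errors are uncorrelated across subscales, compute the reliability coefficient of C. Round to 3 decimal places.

Var(C) = 3²·9.3² + 2²·3.1² + 2·[6·9.3·3.1·0.64] = 816.85 + 221.414 = 1038.26.
Under uncorrelated errors the observed covariances equal the true-score covariances, so only the own-variance terms attenuate.
True-score variance = [3²·9.3²·0.93 + 2²·3.1²·0.88] + 221.414 = 757.749 + 221.414 = 979.163.
Reliability = 979.163 / 1038.26 = 0.943.

0.943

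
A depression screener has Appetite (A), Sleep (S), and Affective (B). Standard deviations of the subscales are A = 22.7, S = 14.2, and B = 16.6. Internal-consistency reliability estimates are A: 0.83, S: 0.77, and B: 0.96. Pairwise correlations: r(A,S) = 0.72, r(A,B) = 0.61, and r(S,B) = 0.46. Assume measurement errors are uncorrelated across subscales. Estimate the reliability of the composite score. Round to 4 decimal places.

0.9320

Var(A+S+B) = 22.7² + 14.2² + 16.6² + 2·[22.7·14.2·0.72 + 22.7·16.6·0.61 + 14.2·16.6·0.46] = 992.49 + 1140.75 = 2133.24.
Under uncorrelated errors the observed covariances equal the true-score covariances, so only the own-variance terms attenuate.
True-score variance = [22.7²·0.83 + 14.2²·0.77 + 16.6²·0.96] + 1140.75 = 847.491 + 1140.75 = 1988.24.
Reliability = 1988.24 / 2133.24 = 0.9320.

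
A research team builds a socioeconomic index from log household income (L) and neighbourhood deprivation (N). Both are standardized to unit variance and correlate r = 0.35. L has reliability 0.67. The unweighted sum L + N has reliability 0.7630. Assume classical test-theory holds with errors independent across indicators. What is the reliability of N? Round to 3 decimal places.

0.690

Var(L+N) = 2 + 2·0.35 = 2.700.
True-score variance = ρ_L + ρ_N + 2·0.35, so 0.7630 = (0.67 + ρ_N + 0.70) / 2.700.
ρ_N = 0.7630·2.700 − 0.67 − 0.70 = 0.690.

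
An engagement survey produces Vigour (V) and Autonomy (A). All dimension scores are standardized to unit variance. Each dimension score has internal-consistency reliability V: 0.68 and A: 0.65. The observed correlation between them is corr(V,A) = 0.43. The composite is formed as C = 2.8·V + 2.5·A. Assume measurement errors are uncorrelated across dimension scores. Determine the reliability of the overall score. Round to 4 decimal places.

0.7665

Var(C) = 2.8² + 2.5² + 2·[7·0.43] = 14.09 + 6.02 = 20.11.
Under uncorrelated errors the observed covariances equal the true-score covariances, so only the own-variance terms attenuate.
True-score variance = [2.8²·0.68 + 2.5²·0.65] + 6.02 = 9.3937 + 6.02 = 15.4137.
Reliability = 15.4137 / 20.11 = 0.7665.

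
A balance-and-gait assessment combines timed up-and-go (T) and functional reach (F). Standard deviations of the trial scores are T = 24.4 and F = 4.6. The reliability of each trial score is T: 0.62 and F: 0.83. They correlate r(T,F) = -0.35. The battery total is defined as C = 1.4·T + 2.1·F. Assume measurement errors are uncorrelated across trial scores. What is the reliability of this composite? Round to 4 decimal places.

0.5538

Var(C) = 1.4²·24.4² + 2.1²·4.6² + 2·[2.94·24.4·4.6·(-0.35)] = 1260.22 − 230.99 = 1029.23.
With uncorrelated errors the cross-covariances are all true-score covariance, so they carry over unchanged; only the diagonal terms shrink to ρᵢσᵢ².
True-score variance = [1.4²·24.4²·0.62 + 2.1²·4.6²·0.83] − 230.99 = 800.933 − 230.99 = 569.943.
Reliability = 569.943 / 1029.23 = 0.5538.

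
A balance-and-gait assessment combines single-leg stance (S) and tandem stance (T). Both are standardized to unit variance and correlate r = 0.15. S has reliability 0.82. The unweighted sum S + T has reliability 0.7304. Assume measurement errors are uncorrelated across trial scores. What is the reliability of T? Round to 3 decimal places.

0.560

Var(S+T) = 2 + 2·0.15 = 2.300.
True-score variance = ρ_S + ρ_T + 2·0.15, so 0.7304 = (0.82 + ρ_T + 0.30) / 2.300.
ρ_T = 0.7304·2.300 − 0.82 − 0.30 = 0.560.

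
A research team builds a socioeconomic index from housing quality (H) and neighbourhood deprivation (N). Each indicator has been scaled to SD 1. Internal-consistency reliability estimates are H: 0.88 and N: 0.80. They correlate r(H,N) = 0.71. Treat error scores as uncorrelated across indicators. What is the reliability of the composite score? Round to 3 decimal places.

Var(H+N) = 2 + 2·[0.71] = 2 + 1.42 = 3.42.
Under uncorrelated errors the observed covariances equal the true-score covariances, so only the own-variance terms attenuate.
True-score variance = [0.88 + 0.80] + 1.42 = 1.68 + 1.42 = 3.1.
Reliability = 3.1 / 3.42 = 0.906.

0.906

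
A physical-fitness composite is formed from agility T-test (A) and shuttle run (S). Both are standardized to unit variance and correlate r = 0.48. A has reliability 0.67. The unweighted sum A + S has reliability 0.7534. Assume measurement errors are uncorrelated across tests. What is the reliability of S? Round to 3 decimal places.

Var(A+S) = 2 + 2·0.48 = 2.960.
True-score variance = ρ_A + ρ_S + 2·0.48, so 0.7534 = (0.67 + ρ_S + 0.96) / 2.960.
ρ_S = 0.7534·2.960 − 0.67 − 0.96 = 0.600.

0.600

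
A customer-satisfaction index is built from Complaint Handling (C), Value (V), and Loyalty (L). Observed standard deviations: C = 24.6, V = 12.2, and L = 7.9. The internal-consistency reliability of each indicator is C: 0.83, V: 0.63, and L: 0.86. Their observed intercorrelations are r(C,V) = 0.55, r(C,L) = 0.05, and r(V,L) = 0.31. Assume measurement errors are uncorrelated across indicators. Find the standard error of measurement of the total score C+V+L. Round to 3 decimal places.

12.911

Var(total) = 816.41 + 409.322 = 1225.73.
True-score variance = 649.725 + 409.322 = 1059.05, so reliability = 0.8640.
Error variance = 1225.73 − 1059.05 = 166.685; SEM = √166.685 = 12.911.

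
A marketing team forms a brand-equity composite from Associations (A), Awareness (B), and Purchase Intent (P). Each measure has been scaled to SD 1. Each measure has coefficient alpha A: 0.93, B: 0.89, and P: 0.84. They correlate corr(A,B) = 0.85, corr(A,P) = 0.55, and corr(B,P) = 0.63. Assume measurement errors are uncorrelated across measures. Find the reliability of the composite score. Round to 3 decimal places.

0.952

Var(A+B+P) = 3 + 2·[0.85 + 0.55 + 0.63] = 3 + 4.06 = 7.06.
Because errors are independent across components, Cov(Tᵢ,Tⱼ) = Cov(Xᵢ,Xⱼ); the off-diagonal part of the true-score variance is the same as above.
True-score variance = [0.93 + 0.89 + 0.84] + 4.06 = 2.66 + 4.06 = 6.72.
Reliability = 6.72 / 7.06 = 0.952.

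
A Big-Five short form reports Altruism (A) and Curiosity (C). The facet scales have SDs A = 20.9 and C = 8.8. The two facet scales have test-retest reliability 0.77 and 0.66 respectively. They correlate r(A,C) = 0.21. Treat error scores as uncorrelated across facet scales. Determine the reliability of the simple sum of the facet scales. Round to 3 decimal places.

Var(A+C) = 20.9² + 8.8² + 2·[20.9·8.8·0.21] = 514.25 + 77.2464 = 591.496.
With uncorrelated errors the cross-covariances are all true-score covariance, so they carry over unchanged; only the diagonal terms shrink to ρᵢσᵢ².
True-score variance = [20.9²·0.77 + 8.8²·0.66] + 77.2464 = 387.454 + 77.2464 = 464.7.
Reliability = 464.7 / 591.496 = 0.786.

0.786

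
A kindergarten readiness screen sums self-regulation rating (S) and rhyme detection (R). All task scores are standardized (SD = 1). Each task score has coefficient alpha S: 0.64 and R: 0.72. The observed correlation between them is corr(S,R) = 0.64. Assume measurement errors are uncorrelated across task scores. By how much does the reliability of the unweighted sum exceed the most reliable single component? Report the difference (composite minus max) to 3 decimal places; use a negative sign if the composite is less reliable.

0.085

Var(sum) = 2 + 1.28 = 3.28; true-score variance = 1.36 + 1.28 = 2.64; composite reliability = 0.8049.
Max component reliability = 0.7200.
Difference = 0.8049 − 0.7200 = 0.085.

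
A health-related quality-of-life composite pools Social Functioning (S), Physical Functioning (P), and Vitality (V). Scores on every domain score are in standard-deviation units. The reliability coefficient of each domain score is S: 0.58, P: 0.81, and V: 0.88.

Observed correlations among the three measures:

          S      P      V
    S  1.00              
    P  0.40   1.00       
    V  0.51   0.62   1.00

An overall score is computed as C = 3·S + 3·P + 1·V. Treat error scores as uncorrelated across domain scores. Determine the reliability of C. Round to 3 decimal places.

Var(C) = 3² + 3² + 1 + 2·[9·0.40 + 3·0.51 + 3·0.62] = 19 + 13.98 = 32.98.
With uncorrelated errors the cross-covariances are all true-score covariance, so they carry over unchanged; only the diagonal terms shrink to ρᵢσᵢ².
True-score variance = [3²·0.58 + 3²·0.81 + 0.88] + 13.98 = 13.39 + 13.98 = 27.37.
Reliability = 27.37 / 32.98 = 0.830.

0.830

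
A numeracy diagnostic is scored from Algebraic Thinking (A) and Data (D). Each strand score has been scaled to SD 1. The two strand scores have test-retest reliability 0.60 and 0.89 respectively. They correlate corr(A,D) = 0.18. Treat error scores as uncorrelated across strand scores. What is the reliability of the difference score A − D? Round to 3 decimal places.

0.689

Var(A−D) = 1 + 1 − 2·0.18 = 2 − 0.36 = 1.64.
Under uncorrelated errors the observed covariances equal the true-score covariances, so only the own-variance terms attenuate.
True-score variance = [0.60 + 0.89] − 0.36 = 1.49 − 0.36 = 1.13.
Reliability = 1.13 / 1.64 = 0.689.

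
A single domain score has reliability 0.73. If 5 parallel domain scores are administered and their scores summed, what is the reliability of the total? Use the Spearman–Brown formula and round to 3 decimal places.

ρ_k = kρ / (1 + (k−1)ρ) = 5·0.73 / (1 + 4·0.73) = 3.650 / 3.920 = 0.931.

0.931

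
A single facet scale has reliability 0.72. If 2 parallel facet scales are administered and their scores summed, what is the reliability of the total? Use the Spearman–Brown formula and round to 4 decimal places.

0.8372

ρ_k = kρ / (1 + (k−1)ρ) = 2·0.72 / (1 + 1·0.72) = 1.440 / 1.720 = 0.8372.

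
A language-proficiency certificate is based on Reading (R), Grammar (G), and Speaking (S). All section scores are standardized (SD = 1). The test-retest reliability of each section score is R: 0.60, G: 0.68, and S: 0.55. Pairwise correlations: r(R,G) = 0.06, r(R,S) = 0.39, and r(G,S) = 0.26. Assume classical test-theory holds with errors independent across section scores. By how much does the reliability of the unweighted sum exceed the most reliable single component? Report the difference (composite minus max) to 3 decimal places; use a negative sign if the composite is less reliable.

0.055

Var(sum) = 3 + 1.42 = 4.42; true-score variance = 1.83 + 1.42 = 3.25; composite reliability = 0.7353.
Max component reliability = 0.6800.
Difference = 0.7353 − 0.6800 = 0.055.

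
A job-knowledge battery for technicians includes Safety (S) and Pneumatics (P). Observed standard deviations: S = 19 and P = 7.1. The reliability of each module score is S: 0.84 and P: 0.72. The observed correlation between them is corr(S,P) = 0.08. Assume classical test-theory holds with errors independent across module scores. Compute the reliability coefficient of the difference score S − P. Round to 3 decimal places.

0.816

Var(S−P) = 19² + 7.1² − 2·19·7.1·0.08 = 411.41 − 21.584 = 389.826.
With uncorrelated errors the cross-covariances are all true-score covariance, so they carry over unchanged; only the diagonal terms shrink to ρᵢσᵢ².
True-score variance = [19²·0.84 + 7.1²·0.72] − 21.584 = 339.535 − 21.584 = 317.951.
Reliability = 317.951 / 389.826 = 0.816.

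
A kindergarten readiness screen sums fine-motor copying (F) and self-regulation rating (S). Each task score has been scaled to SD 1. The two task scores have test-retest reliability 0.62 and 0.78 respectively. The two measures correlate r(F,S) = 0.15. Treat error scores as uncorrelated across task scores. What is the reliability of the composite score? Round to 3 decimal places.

Var(F+S) = 2 + 2·[0.15] = 2 + 0.3 = 2.3.
Because errors are independent across components, Cov(Tᵢ,Tⱼ) = Cov(Xᵢ,Xⱼ); the off-diagonal part of the true-score variance is the same as above.
True-score variance = [0.62 + 0.78] + 0.3 = 1.4 + 0.3 = 1.7.
Reliability = 1.7 / 2.3 = 0.739.

0.739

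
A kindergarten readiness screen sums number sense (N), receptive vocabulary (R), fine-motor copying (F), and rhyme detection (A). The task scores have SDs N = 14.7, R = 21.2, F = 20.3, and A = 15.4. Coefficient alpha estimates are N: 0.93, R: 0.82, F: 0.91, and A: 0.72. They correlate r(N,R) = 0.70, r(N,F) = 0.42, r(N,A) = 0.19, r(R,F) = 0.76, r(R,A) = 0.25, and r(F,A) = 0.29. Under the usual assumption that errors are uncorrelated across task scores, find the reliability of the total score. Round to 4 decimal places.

0.9354

Var(N+R+F+A) = 14.7² + 21.2² + 20.3² + 15.4² + 2·[14.7·21.2·0.70 + 14.7·20.3·0.42 + 14.7·15.4·0.19 + 21.2·20.3·0.76 + 21.2·15.4·0.25 + 20.3·15.4·0.29] = 1314.78 + 1771.69 = 3086.47.
With uncorrelated errors the cross-covariances are all true-score covariance, so they carry over unchanged; only the diagonal terms shrink to ρᵢσᵢ².
True-score variance = [14.7²·0.93 + 21.2²·0.82 + 20.3²·0.91 + 15.4²·0.72] + 1771.69 = 1115.26 + 1771.69 = 2886.95.
Reliability = 2886.95 / 3086.47 = 0.9354.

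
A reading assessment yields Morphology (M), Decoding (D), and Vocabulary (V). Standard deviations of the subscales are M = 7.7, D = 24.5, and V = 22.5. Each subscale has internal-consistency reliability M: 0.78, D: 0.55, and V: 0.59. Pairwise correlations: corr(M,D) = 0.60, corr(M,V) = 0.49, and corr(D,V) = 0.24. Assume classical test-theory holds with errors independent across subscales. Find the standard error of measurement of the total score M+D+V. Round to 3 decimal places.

22.152

Var(total) = 1165.79 + 660.765 = 1826.55.
True-score variance = 675.071 + 660.765 = 1335.84, so reliability = 0.7313.
Error variance = 1826.55 − 1335.84 = 490.719; SEM = √490.719 = 22.152.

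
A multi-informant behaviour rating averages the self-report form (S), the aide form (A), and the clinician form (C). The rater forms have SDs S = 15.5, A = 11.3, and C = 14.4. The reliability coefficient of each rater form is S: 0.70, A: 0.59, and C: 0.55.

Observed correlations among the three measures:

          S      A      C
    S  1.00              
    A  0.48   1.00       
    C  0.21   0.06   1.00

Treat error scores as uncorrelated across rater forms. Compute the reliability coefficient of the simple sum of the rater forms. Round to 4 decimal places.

Var(S+A+C) = 15.5² + 11.3² + 14.4² + 2·[15.5·11.3·0.48 + 15.5·14.4·0.21 + 11.3·14.4·0.06] = 575.3 + 281.414 = 856.714.
With uncorrelated errors the cross-covariances are all true-score covariance, so they carry over unchanged; only the diagonal terms shrink to ρᵢσᵢ².
True-score variance = [15.5²·0.70 + 11.3²·0.59 + 14.4²·0.55] + 281.414 = 357.56 + 281.414 = 638.975.
Reliability = 638.975 / 856.714 = 0.7458.

0.7458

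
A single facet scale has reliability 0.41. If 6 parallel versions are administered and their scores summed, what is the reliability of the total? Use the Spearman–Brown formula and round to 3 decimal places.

ρ_k = kρ / (1 + (k−1)ρ) = 6·0.41 / (1 + 5·0.41) = 2.460 / 3.050 = 0.807.

0.807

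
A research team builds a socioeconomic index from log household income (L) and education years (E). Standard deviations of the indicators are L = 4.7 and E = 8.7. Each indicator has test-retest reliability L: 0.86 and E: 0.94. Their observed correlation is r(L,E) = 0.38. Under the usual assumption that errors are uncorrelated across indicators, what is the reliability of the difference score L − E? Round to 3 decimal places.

0.886

Var(L−E) = 4.7² + 8.7² − 2·4.7·8.7·0.38 = 97.78 − 31.0764 = 66.7036.
With uncorrelated errors the cross-covariances are all true-score covariance, so they carry over unchanged; only the diagonal terms shrink to ρᵢσᵢ².
True-score variance = [4.7²·0.86 + 8.7²·0.94] − 31.0764 = 90.146 − 31.0764 = 59.0696.
Reliability = 59.0696 / 66.7036 = 0.886.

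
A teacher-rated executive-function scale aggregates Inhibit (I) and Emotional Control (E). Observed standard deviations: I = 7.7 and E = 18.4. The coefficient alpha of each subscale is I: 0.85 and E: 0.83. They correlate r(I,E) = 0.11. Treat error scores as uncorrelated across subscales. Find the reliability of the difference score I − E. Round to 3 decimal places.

Var(I−E) = 7.7² + 18.4² − 2·7.7·18.4·0.11 = 397.85 − 31.1696 = 366.68.
Under uncorrelated errors the observed covariances equal the true-score covariances, so only the own-variance terms attenuate.
True-score variance = [7.7²·0.85 + 18.4²·0.83] − 31.1696 = 331.401 − 31.1696 = 300.232.
Reliability = 300.232 / 366.68 = 0.819.

0.819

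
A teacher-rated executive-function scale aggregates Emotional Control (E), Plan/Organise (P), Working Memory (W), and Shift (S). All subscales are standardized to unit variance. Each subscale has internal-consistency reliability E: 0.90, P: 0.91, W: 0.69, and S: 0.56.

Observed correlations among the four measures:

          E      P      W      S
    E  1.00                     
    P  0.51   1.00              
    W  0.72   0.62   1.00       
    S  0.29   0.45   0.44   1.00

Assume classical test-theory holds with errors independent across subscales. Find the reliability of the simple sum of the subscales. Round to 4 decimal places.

Var(E+P+W+S) = 4 + 2·[0.51 + 0.72 + 0.29 + 0.62 + 0.45 + 0.44] = 4 + 6.06 = 10.06.
Under uncorrelated errors the observed covariances equal the true-score covariances, so only the own-variance terms attenuate.
True-score variance = [0.90 + 0.91 + 0.69 + 0.56] + 6.06 = 3.06 + 6.06 = 9.12.
Reliability = 9.12 / 10.06 = 0.9066.

0.9066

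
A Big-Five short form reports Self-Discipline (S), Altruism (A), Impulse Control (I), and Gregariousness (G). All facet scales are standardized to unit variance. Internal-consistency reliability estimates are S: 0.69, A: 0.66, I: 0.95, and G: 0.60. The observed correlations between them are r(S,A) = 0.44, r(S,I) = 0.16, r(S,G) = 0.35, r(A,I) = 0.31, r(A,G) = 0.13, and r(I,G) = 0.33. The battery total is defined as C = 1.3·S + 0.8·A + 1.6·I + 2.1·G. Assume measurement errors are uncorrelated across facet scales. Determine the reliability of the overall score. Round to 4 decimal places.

0.8378

Var(C) = 1.3² + 0.8² + 1.6² + 2.1² + 2·[1.04·0.44 + 2.08·0.16 + 2.73·0.35 + 1.28·0.31 + 1.68·0.13 + 3.36·0.33] = 9.3 + 6.9398 = 16.2398.
Under uncorrelated errors the observed covariances equal the true-score covariances, so only the own-variance terms attenuate.
True-score variance = [1.3²·0.69 + 0.8²·0.66 + 1.6²·0.95 + 2.1²·0.60] + 6.9398 = 6.6665 + 6.9398 = 13.6063.
Reliability = 13.6063 / 16.2398 = 0.8378.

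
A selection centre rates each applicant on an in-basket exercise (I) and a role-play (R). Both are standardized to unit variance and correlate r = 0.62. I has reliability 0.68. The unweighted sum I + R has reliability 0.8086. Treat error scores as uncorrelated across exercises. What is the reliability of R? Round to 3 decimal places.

Var(I+R) = 2 + 2·0.62 = 3.240.
True-score variance = ρ_I + ρ_R + 2·0.62, so 0.8086 = (0.68 + ρ_R + 1.24) / 3.240.
ρ_R = 0.8086·3.240 − 0.68 − 1.24 = 0.700.

0.700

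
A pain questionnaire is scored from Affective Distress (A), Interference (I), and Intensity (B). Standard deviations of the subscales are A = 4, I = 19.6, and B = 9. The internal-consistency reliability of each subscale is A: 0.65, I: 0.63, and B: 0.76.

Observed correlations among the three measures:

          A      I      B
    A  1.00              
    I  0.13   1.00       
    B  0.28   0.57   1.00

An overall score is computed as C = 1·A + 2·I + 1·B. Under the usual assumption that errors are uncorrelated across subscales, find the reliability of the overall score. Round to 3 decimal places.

Var(C) = 4² + 2²·19.6² + 9² + 2·[2·4·19.6·0.13 + 4·9·0.28 + 2·19.6·9·0.57] = 1633.64 + 463.12 = 2096.76.
Because errors are independent across components, Cov(Tᵢ,Tⱼ) = Cov(Xᵢ,Xⱼ); the off-diagonal part of the true-score variance is the same as above.
True-score variance = [4²·0.65 + 2²·19.6²·0.63 + 9²·0.76] + 463.12 = 1040.04 + 463.12 = 1503.16.
Reliability = 1503.16 / 2096.76 = 0.717.

0.717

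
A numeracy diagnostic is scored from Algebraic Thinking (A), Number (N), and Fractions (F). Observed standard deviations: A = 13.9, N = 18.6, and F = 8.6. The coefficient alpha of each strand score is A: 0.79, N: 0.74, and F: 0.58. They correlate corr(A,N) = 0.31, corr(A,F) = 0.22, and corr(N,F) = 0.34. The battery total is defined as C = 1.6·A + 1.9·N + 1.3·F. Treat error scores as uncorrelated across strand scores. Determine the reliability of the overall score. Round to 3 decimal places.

0.824

Var(C) = 1.6²·13.9² + 1.9²·18.6² + 1.3²·8.6² + 2·[3.04·13.9·18.6·0.31 + 2.08·13.9·8.6·0.22 + 2.47·18.6·8.6·0.34] = 1868.53 + 865.368 = 2733.89.
With uncorrelated errors the cross-covariances are all true-score covariance, so they carry over unchanged; only the diagonal terms shrink to ρᵢσᵢ².
True-score variance = [1.6²·13.9²·0.79 + 1.9²·18.6²·0.74 + 1.3²·8.6²·0.58] + 865.368 = 1387.44 + 865.368 = 2252.81.
Reliability = 2252.81 / 2733.89 = 0.824.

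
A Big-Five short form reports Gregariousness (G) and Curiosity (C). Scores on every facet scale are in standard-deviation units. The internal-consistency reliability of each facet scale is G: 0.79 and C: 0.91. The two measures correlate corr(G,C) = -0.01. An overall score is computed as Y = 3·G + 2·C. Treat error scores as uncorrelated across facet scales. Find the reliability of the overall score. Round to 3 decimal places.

0.825

Var(Y) = 3² + 2² + 2·[6·(-0.01)] = 13 − 0.12 = 12.88.
Under uncorrelated errors the observed covariances equal the true-score covariances, so only the own-variance terms attenuate.
True-score variance = [3²·0.79 + 2²·0.91] − 0.12 = 10.75 − 0.12 = 10.63.
Reliability = 10.63 / 12.88 = 0.825.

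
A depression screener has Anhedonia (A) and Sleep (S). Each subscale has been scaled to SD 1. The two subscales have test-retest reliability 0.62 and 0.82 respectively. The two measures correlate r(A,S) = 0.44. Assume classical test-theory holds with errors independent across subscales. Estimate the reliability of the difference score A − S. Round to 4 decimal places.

0.5000

Var(A−S) = 1 + 1 − 2·0.44 = 2 − 0.88 = 1.12.
Under uncorrelated errors the observed covariances equal the true-score covariances, so only the own-variance terms attenuate.
True-score variance = [0.62 + 0.82] − 0.88 = 1.44 − 0.88 = 0.56.
Reliability = 0.56 / 1.12 = 0.5000.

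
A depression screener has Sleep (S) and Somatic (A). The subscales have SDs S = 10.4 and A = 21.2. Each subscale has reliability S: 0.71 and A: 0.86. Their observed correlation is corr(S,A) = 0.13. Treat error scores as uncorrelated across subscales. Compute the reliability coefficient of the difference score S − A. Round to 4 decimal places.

0.8115

Var(S−A) = 10.4² + 21.2² − 2·10.4·21.2·0.13 = 557.6 − 57.3248 = 500.275.
With uncorrelated errors the cross-covariances are all true-score covariance, so they carry over unchanged; only the diagonal terms shrink to ρᵢσᵢ².
True-score variance = [10.4²·0.71 + 21.2²·0.86] − 57.3248 = 463.312 − 57.3248 = 405.987.
Reliability = 405.987 / 500.275 = 0.8115.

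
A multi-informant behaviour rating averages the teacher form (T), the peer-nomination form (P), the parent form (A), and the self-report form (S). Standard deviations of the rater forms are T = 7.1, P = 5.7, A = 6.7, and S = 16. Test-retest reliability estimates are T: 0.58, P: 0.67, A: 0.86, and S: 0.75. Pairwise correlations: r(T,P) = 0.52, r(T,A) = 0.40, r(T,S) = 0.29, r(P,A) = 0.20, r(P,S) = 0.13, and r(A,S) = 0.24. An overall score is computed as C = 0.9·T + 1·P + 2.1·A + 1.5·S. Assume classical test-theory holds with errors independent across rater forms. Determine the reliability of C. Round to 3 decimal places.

0.844

Var(C) = 0.9²·7.1² + 5.7² + 2.1²·6.7² + 1.5²·16² + 2·[0.9·7.1·5.7·0.52 + 1.89·7.1·6.7·0.40 + 1.35·7.1·16·0.29 + 2.1·5.7·6.7·0.20 + 1.5·5.7·16·0.13 + 3.15·6.7·16·0.24] = 847.287 + 428.489 = 1275.78.
Under uncorrelated errors the observed covariances equal the true-score covariances, so only the own-variance terms attenuate.
True-score variance = [0.9²·7.1²·0.58 + 5.7²·0.67 + 2.1²·6.7²·0.86 + 1.5²·16²·0.75] + 428.489 = 647.701 + 428.489 = 1076.19.
Reliability = 1076.19 / 1275.78 = 0.844.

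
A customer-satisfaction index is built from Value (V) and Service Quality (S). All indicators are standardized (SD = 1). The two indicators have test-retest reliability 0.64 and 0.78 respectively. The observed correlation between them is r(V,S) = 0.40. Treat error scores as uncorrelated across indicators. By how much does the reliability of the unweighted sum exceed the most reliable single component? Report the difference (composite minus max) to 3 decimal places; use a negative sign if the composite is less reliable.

0.013

Var(sum) = 2 + 0.8 = 2.8; true-score variance = 1.42 + 0.8 = 2.22; composite reliability = 0.7929.
Max component reliability = 0.7800.
Difference = 0.7929 − 0.7800 = 0.013.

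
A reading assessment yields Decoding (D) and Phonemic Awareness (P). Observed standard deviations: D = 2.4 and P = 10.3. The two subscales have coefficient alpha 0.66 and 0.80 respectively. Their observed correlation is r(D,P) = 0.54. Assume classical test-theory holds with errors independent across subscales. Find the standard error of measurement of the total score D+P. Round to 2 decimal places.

Var(total) = 111.85 + 26.6976 = 138.548.
True-score variance = 88.6736 + 26.6976 = 115.371, so reliability = 0.8327.
Error variance = 138.548 − 115.371 = 23.1764; SEM = √23.1764 = 4.81.

4.81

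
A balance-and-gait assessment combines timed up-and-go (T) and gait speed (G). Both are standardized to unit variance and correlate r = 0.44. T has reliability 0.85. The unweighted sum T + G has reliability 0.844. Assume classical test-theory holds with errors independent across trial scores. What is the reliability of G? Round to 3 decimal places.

Var(T+G) = 2 + 2·0.44 = 2.880.
True-score variance = ρ_T + ρ_G + 2·0.44, so 0.844 = (0.85 + ρ_G + 0.88) / 2.880.
ρ_G = 0.844·2.880 − 0.85 − 0.88 = 0.701.

0.701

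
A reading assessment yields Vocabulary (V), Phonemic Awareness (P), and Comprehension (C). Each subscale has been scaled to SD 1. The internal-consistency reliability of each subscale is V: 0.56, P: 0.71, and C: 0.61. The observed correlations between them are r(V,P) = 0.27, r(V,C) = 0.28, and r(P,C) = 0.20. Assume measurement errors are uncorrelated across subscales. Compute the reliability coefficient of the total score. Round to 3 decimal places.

0.751

Var(V+P+C) = 3 + 2·[0.27 + 0.28 + 0.20] = 3 + 1.5 = 4.5.
With uncorrelated errors the cross-covariances are all true-score covariance, so they carry over unchanged; only the diagonal terms shrink to ρᵢσᵢ².
True-score variance = [0.56 + 0.71 + 0.61] + 1.5 = 1.88 + 1.5 = 3.38.
Reliability = 3.38 / 4.5 = 0.751.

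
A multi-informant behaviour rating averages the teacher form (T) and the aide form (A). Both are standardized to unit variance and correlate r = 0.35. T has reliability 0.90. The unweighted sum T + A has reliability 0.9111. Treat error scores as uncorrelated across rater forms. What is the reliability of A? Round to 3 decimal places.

Var(T+A) = 2 + 2·0.35 = 2.700.
True-score variance = ρ_T + ρ_A + 2·0.35, so 0.9111 = (0.90 + ρ_A + 0.70) / 2.700.
ρ_A = 0.9111·2.700 − 0.90 − 0.70 = 0.860.

0.860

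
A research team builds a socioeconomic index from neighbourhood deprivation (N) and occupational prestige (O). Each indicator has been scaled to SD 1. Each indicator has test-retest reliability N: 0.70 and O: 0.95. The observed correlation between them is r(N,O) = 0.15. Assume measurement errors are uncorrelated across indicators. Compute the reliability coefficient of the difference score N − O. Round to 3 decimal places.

0.794

Var(N−O) = 1 + 1 − 2·0.15 = 2 − 0.3 = 1.7.
Under uncorrelated errors the observed covariances equal the true-score covariances, so only the own-variance terms attenuate.
True-score variance = [0.70 + 0.95] − 0.3 = 1.65 − 0.3 = 1.35.
Reliability = 1.35 / 1.7 = 0.794.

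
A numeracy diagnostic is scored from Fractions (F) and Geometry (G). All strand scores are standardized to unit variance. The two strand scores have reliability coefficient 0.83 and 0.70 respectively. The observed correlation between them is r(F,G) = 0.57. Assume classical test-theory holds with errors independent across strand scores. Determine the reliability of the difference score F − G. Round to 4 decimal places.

Var(F−G) = 1 + 1 − 2·0.57 = 2 − 1.14 = 0.86.
Under uncorrelated errors the observed covariances equal the true-score covariances, so only the own-variance terms attenuate.
True-score variance = [0.83 + 0.70] − 1.14 = 1.53 − 1.14 = 0.39.
Reliability = 0.39 / 0.86 = 0.4535.

0.4535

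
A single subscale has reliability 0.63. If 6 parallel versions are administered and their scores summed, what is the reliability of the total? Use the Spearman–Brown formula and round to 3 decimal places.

0.911

ρ_k = kρ / (1 + (k−1)ρ) = 6·0.63 / (1 + 5·0.63) = 3.780 / 4.150 = 0.911.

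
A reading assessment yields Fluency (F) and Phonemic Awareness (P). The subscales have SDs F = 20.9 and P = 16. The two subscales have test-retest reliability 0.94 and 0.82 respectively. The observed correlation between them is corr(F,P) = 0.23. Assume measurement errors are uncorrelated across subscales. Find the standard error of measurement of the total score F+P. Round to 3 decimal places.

8.502

Var(total) = 692.81 + 153.824 = 846.634.
True-score variance = 620.521 + 153.824 = 774.345, so reliability = 0.9146.
Error variance = 846.634 − 774.345 = 72.2886; SEM = √72.2886 = 8.502.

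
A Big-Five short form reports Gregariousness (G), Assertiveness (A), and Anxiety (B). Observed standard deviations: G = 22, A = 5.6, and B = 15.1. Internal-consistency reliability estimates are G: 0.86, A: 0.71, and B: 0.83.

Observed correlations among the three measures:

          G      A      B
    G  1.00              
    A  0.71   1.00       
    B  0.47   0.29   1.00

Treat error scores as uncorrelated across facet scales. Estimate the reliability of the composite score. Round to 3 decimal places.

Var(G+A+B) = 22² + 5.6² + 15.1² + 2·[22·5.6·0.71 + 22·15.1·0.47 + 5.6·15.1·0.29] = 743.37 + 536.257 = 1279.63.
Under uncorrelated errors the observed covariances equal the true-score covariances, so only the own-variance terms attenuate.
True-score variance = [22²·0.86 + 5.6²·0.71 + 15.1²·0.83] + 536.257 = 627.754 + 536.257 = 1164.01.
Reliability = 1164.01 / 1279.63 = 0.910.

0.910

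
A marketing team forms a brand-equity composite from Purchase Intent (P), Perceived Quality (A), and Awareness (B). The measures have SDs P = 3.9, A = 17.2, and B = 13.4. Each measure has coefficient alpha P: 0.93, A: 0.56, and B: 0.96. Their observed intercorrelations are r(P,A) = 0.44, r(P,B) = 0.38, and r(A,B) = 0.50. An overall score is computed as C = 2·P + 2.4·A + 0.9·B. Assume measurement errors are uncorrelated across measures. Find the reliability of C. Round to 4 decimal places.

0.7250

Var(C) = 2²·3.9² + 2.4²·17.2² + 0.9²·13.4² + 2·[4.8·3.9·17.2·0.44 + 1.8·3.9·13.4·0.38 + 2.16·17.2·13.4·0.50] = 1910.32 + 852.674 = 2763.
Under uncorrelated errors the observed covariances equal the true-score covariances, so only the own-variance terms attenuate.
True-score variance = [2²·3.9²·0.93 + 2.4²·17.2²·0.56 + 0.9²·13.4²·0.96] + 852.674 = 1150.47 + 852.674 = 2003.14.
Reliability = 2003.14 / 2763 = 0.7250.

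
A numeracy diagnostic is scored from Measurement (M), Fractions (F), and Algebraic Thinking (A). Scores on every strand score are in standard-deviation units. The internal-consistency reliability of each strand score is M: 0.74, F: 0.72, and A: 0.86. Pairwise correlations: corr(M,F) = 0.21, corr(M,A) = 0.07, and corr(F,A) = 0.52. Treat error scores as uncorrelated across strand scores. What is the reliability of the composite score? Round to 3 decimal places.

0.852

Var(M+F+A) = 3 + 2·[0.21 + 0.07 + 0.52] = 3 + 1.6 = 4.6.
With uncorrelated errors the cross-covariances are all true-score covariance, so they carry over unchanged; only the diagonal terms shrink to ρᵢσᵢ².
True-score variance = [0.74 + 0.72 + 0.86] + 1.6 = 2.32 + 1.6 = 3.92.
Reliability = 3.92 / 4.6 = 0.852.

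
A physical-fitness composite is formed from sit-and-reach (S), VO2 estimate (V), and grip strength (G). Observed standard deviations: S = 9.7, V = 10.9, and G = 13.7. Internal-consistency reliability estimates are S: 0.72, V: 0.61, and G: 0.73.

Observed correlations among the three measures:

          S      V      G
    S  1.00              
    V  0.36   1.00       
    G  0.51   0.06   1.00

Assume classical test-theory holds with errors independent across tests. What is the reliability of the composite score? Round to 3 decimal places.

0.804

Var(S+V+G) = 9.7² + 10.9² + 13.7² + 2·[9.7·10.9·0.36 + 9.7·13.7·0.51 + 10.9·13.7·0.06] = 400.59 + 229.593 = 630.183.
Because errors are independent across components, Cov(Tᵢ,Tⱼ) = Cov(Xᵢ,Xⱼ); the off-diagonal part of the true-score variance is the same as above.
True-score variance = [9.7²·0.72 + 10.9²·0.61 + 13.7²·0.73] + 229.593 = 277.233 + 229.593 = 506.826.
Reliability = 506.826 / 630.183 = 0.804.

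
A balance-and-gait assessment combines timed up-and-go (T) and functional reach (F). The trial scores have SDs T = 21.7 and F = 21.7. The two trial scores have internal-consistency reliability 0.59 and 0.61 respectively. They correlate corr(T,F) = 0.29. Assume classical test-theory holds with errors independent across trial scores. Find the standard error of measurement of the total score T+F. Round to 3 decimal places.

Var(total) = 941.78 + 273.116 = 1214.9.
True-score variance = 565.068 + 273.116 = 838.184, so reliability = 0.6899.
Error variance = 1214.9 − 838.184 = 376.712; SEM = √376.712 = 19.409.

19.409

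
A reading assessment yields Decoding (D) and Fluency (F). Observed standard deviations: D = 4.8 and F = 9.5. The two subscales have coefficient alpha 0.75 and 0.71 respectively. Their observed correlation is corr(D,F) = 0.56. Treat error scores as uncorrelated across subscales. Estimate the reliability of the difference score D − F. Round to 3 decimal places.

Var(D−F) = 4.8² + 9.5² − 2·4.8·9.5·0.56 = 113.29 − 51.072 = 62.218.
Because errors are independent across components, Cov(Tᵢ,Tⱼ) = Cov(Xᵢ,Xⱼ); the off-diagonal part of the true-score variance is the same as above.
True-score variance = [4.8²·0.75 + 9.5²·0.71] − 51.072 = 81.3575 − 51.072 = 30.2855.
Reliability = 30.2855 / 62.218 = 0.487.

0.487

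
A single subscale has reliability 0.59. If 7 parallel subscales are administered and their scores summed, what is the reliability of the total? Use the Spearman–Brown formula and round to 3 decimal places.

ρ_k = kρ / (1 + (k−1)ρ) = 7·0.59 / (1 + 6·0.59) = 4.130 / 4.540 = 0.910.

0.910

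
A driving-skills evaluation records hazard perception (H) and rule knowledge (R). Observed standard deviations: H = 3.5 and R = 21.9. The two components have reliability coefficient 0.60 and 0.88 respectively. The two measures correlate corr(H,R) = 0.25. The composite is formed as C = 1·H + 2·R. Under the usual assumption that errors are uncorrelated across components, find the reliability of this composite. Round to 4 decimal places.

Var(C) = 3.5² + 2²·21.9² + 2·[2·3.5·21.9·0.25] = 1930.69 + 76.65 = 2007.34.
Because errors are independent across components, Cov(Tᵢ,Tⱼ) = Cov(Xᵢ,Xⱼ); the off-diagonal part of the true-score variance is the same as above.
True-score variance = [3.5²·0.60 + 2²·21.9²·0.88] + 76.65 = 1695.58 + 76.65 = 1772.23.
Reliability = 1772.23 / 2007.34 = 0.8829.

0.8829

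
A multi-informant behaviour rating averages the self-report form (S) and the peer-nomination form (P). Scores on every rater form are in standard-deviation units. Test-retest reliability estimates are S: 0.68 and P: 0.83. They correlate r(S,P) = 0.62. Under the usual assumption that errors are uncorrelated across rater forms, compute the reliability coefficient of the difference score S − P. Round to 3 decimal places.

0.355

Var(S−P) = 1 + 1 − 2·0.62 = 2 − 1.24 = 0.76.
Under uncorrelated errors the observed covariances equal the true-score covariances, so only the own-variance terms attenuate.
True-score variance = [0.68 + 0.83] − 1.24 = 1.51 − 1.24 = 0.27.
Reliability = 0.27 / 0.76 = 0.355.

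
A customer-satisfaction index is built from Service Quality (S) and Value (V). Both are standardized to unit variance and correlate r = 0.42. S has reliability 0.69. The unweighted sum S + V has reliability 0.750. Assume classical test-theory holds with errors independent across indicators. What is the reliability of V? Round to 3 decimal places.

0.600

Var(S+V) = 2 + 2·0.42 = 2.840.
True-score variance = ρ_S + ρ_V + 2·0.42, so 0.750 = (0.69 + ρ_V + 0.84) / 2.840.
ρ_V = 0.750·2.840 − 0.69 − 0.84 = 0.600.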